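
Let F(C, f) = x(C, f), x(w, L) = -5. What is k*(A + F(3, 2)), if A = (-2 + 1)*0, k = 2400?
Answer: -12000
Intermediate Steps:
F(C, f) = -5
A = 0 (A = -1*0 = 0)
k*(A + F(3, 2)) = 2400*(0 - 5) = 2400*(-5) = -12000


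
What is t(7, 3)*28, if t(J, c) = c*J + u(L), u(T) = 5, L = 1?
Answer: 728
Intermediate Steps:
t(J, c) = 5 + J*c (t(J, c) = c*J + 5 = J*c + 5 = 5 + J*c)
t(7, 3)*28 = (5 + 7*3)*28 = (5 + 21)*28 = 26*28 = 728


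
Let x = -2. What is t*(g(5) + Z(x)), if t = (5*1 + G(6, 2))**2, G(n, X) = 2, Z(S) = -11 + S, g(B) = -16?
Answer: -1421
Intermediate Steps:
t = 49 (t = (5*1 + 2)**2 = (5 + 2)**2 = 7**2 = 49)
t*(g(5) + Z(x)) = 49*(-16 + (-11 - 2)) = 49*(-16 - 13) = 49*(-29) = -1421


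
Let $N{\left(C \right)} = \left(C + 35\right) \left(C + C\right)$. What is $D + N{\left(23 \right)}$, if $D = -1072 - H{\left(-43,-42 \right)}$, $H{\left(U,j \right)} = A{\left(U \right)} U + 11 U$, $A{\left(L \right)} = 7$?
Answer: $2370$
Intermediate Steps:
$H{\left(U,j \right)} = 18 U$ ($H{\left(U,j \right)} = 7 U + 11 U = 18 U$)
$N{\left(C \right)} = 2 C \left(35 + C\right)$ ($N{\left(C \right)} = \left(35 + C\right) 2 C = 2 C \left(35 + C\right)$)
$D = -298$ ($D = -1072 - 18 \left(-43\right) = -1072 - -774 = -1072 + 774 = -298$)
$D + N{\left(23 \right)} = -298 + 2 \cdot 23 \left(35 + 23\right) = -298 + 2 \cdot 23 \cdot 58 = -298 + 2668 = 2370$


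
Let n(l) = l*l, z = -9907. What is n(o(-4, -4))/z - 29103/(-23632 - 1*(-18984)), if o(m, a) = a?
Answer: 288249053/46047736 ≈ 6.2598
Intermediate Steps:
n(l) = l²
n(o(-4, -4))/z - 29103/(-23632 - 1*(-18984)) = (-4)²/(-9907) - 29103/(-23632 - 1*(-18984)) = 16*(-1/9907) - 29103/(-23632 + 18984) = -16/9907 - 29103/(-4648) = -16/9907 - 29103*(-1/4648) = -16/9907 + 29103/4648 = 288249053/46047736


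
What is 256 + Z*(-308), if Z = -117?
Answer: 36292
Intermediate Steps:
256 + Z*(-308) = 256 - 117*(-308) = 256 + 36036 = 36292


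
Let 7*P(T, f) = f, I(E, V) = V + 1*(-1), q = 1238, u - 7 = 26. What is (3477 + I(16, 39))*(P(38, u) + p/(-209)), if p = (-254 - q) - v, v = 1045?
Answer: 4561360/77 ≈ 59238.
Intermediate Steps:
u = 33 (u = 7 + 26 = 33)
I(E, V) = -1 + V (I(E, V) = V - 1 = -1 + V)
P(T, f) = f/7
p = -2537 (p = (-254 - 1*1238) - 1*1045 = (-254 - 1238) - 1045 = -1492 - 1045 = -2537)
(3477 + I(16, 39))*(P(38, u) + p/(-209)) = (3477 + (-1 + 39))*((⅐)*33 - 2537/(-209)) = (3477 + 38)*(33/7 - 2537*(-1/209)) = 3515*(33/7 + 2537/209) = 3515*(24656/1463) = 4561360/77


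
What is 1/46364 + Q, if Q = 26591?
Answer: 1232865125/46364 ≈ 26591.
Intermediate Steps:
1/46364 + Q = 1/46364 + 26591 = 1232865125/46364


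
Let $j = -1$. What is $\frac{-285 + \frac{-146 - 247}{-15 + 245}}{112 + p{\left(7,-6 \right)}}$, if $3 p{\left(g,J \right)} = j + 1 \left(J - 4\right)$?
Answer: $- \frac{197829}{74750} \approx -2.6465$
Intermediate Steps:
$p{\left(g,J \right)} = - \frac{5}{3} + \frac{J}{3}$ ($p{\left(g,J \right)} = \frac{-1 + 1 \left(J - 4\right)}{3} = \frac{-1 + 1 \left(-4 + J\right)}{3} = \frac{-1 + \left(-4 + J\right)}{3} = \frac{-5 + J}{3} = - \frac{5}{3} + \frac{J}{3}$)
$\frac{-285 + \frac{-146 - 247}{-15 + 245}}{112 + p{\left(7,-6 \right)}} = \frac{-285 + \frac{-146 - 247}{-15 + 245}}{112 + \left(- \frac{5}{3} + \frac{1}{3} \left(-6\right)\right)} = \frac{-285 - \frac{393}{230}}{112 - \frac{11}{3}} = \frac{-285 - \frac{393}{230}}{\frac{325}{3}} = \left(- \frac{65943}{230}\right) \frac{3}{325} = - \frac{197829}{74750}$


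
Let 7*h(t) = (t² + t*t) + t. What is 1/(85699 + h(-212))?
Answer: 7/689569 ≈ 1.0151e-5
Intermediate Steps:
h(t) = t/7 + 2*t²/7 (h(t) = ((t² + t*t) + t)/7 = ((t² + t²) + t)/7 = (2*t² + t)/7 = (t + 2*t²)/7 = t/7 + 2*t²/7)
1/(85699 + h(-212)) = 1/(85699 + (⅐)*(-212)*(1 + 2*(-212))) = 1/(85699 + (⅐)*(-212)*(1 - 424)) = 1/(85699 + (⅐)*(-212)*(-423)) = 1/(85699 + 89676/7) = 1/(689569/7) = 7/689569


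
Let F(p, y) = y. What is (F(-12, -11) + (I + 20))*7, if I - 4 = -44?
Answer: -217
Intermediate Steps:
I = -40 (I = 4 - 44 = -40)
(F(-12, -11) + (I + 20))*7 = (-11 + (-40 + 20))*7 = (-11 - 20)*7 = -31*7 = -217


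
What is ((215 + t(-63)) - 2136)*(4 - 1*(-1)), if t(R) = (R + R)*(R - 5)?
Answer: 33235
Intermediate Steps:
t(R) = 2*R*(-5 + R) (t(R) = (2*R)*(-5 + R) = 2*R*(-5 + R))
((215 + t(-63)) - 2136)*(4 - 1*(-1)) = ((215 + 2*(-63)*(-5 - 63)) - 2136)*(4 - 1*(-1)) = ((215 + 2*(-63)*(-68)) - 2136)*(4 + 1) = ((215 + 8568) - 2136)*5 = (8783 - 2136)*5 = 6647*5 = 33235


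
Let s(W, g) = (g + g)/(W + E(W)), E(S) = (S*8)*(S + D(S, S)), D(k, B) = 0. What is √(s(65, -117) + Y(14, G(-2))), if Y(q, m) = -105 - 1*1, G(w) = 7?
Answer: 2*I*√179841385/2605 ≈ 10.296*I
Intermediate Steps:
E(S) = 8*S² (E(S) = (S*8)*(S + 0) = (8*S)*S = 8*S²)
Y(q, m) = -106 (Y(q, m) = -105 - 1 = -106)
s(W, g) = 2*g/(W + 8*W²) (s(W, g) = (g + g)/(W + 8*W²) = (2*g)/(W + 8*W²) = 2*g/(W + 8*W²))
√(s(65, -117) + Y(14, G(-2))) = √(2*(-117)/(65*(1 + 8*65)) - 106) = √(2*(-117)*(1/65)/(1 + 520) - 106) = √(2*(-117)*(1/65)/521 - 106) = √(2*(-117)*(1/65)*(1/521) - 106) = √(-18/2605 - 106) = √(-276148/2605) = 2*I*√179841385/2605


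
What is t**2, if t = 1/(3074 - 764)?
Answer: 1/5336100 ≈ 1.8740e-7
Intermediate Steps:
t = 1/2310 ≈ 0.00043290
t**2 = (1/2310)**2 = 1/5336100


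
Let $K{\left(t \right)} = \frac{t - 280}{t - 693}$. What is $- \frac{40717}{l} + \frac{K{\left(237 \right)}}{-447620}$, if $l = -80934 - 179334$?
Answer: $\frac{692577321893}{4427044162080} \approx 0.15644$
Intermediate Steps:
$l = -260268$ ($l = -80934 - 179334 = -260268$)
$K{\left(t \right)} = \frac{-280 + t}{-693 + t}$
$- \frac{40717}{l} + \frac{K{\left(237 \right)}}{-447620} = - \frac{40717}{-260268} + \frac{\frac{1}{-693 + 237} \left(-280 + 237\right)}{-447620} = \left(-40717\right) \left(- \frac{1}{260268}\right) + \frac{1}{-456} \left(-43\right) \left(- \frac{1}{447620}\right) = \frac{40717}{260268} + \left(- \frac{1}{456}\right) \left(-43\right) \left(- \frac{1}{447620}\right) = \frac{40717}{260268} + \frac{43}{456} \left(- \frac{1}{447620}\right) = \frac{40717}{260268} - \frac{43}{204114720} = \frac{692577321893}{4427044162080}$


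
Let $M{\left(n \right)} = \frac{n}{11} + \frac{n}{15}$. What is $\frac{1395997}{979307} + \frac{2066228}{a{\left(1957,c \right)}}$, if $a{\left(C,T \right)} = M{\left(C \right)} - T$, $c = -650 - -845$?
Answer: $\frac{333898919675219}{18319896049} \approx 18226.0$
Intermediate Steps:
$c = 195$ ($c = -650 + 845 = 195$)
$M{\left(n \right)} = \frac{26 n}{165}$ ($M{\left(n \right)} = n \frac{1}{11} + n \frac{1}{15} = \frac{n}{11} + \frac{n}{15} = \frac{26 n}{165}$)
$a{\left(C,T \right)} = - T + \frac{26 C}{165}$ ($a{\left(C,T \right)} = \frac{26 C}{165} - T = - T + \frac{26 C}{165}$)
$\frac{1395997}{979307} + \frac{2066228}{a{\left(1957,c \right)}} = \frac{1395997}{979307} + \frac{2066228}{\left(-1\right) 195 + \frac{26}{165} \cdot 1957} = 1395997 \cdot \frac{1}{979307} + \frac{2066228}{-195 + \frac{50882}{165}} = \frac{1395997}{979307} + \frac{2066228}{\frac{18707}{165}} = \frac{1395997}{979307} + 2066228 \cdot \frac{165}{18707} = \frac{1395997}{979307} + \frac{340927620}{18707} = \frac{333898919675219}{18319896049}$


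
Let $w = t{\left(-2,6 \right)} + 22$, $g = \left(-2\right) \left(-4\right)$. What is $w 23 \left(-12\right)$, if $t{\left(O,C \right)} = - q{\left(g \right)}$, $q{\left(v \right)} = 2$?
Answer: $-5520$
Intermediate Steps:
$g = 8$
$t{\left(O,C \right)} = -2$ ($t{\left(O,C \right)} = \left(-1\right) 2 = -2$)
$w = 20$ ($w = -2 + 22 = 20$)
$w 23 \left(-12\right) = 20 \cdot 23 \left(-12\right) = 460 \left(-12\right) = -5520$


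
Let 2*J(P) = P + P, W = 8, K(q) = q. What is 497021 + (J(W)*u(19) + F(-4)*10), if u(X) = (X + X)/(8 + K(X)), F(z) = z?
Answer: 13418791/27 ≈ 4.9699e+5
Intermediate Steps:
J(P) = P (J(P) = (P + P)/2 = (2*P)/2 = P)
u(X) = 2*X/(8 + X) (u(X) = (X + X)/(8 + X) = (2*X)/(8 + X) = 2*X/(8 + X))
497021 + (J(W)*u(19) + F(-4)*10) = 497021 + (8*(2*19/(8 + 19)) - 4*10) = 497021 + (8*(2*19/27) - 40) = 497021 + (8*(2*19*(1/27)) - 40) = 497021 + (8*(38/27) - 40) = 497021 + (304/27 - 40) = 497021 - 776/27 = 13418791/27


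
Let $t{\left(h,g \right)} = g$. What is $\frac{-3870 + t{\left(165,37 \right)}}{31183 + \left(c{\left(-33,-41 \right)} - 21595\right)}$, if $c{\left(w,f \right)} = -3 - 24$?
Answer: $- \frac{3833}{9561} \approx -0.4009$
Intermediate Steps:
$c{\left(w,f \right)} = -27$
$\frac{-3870 + t{\left(165,37 \right)}}{31183 + \left(c{\left(-33,-41 \right)} - 21595\right)} = \frac{-3870 + 37}{31183 - 21622} = - \frac{3833}{31183 - 21622} = - \frac{3833}{9561}$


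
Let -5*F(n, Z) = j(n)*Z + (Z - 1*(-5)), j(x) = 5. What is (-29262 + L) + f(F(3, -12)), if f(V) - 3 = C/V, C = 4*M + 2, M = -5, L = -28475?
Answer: -3868268/67 ≈ -57735.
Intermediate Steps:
C = -18 (C = 4*(-5) + 2 = -20 + 2 = -18)
F(n, Z) = -1 - 6*Z/5 (F(n, Z) = -(5*Z + (Z - 1*(-5)))/5 = -(5*Z + (Z + 5))/5 = -(5*Z + (5 + Z))/5 = -(5 + 6*Z)/5 = -1 - 6*Z/5)
f(V) = 3 - 18/V
(-29262 + L) + f(F(3, -12)) = (-29262 - 28475) + (3 - 18/(-1 - 6/5*(-12))) = -57737 + (3 - 18/(-1 + 72/5)) = -57737 + (3 - 18/67/5) = -57737 + (3 - 18*5/67) = -57737 + (3 - 90/67) = -57737 + 111/67 = -3868268/67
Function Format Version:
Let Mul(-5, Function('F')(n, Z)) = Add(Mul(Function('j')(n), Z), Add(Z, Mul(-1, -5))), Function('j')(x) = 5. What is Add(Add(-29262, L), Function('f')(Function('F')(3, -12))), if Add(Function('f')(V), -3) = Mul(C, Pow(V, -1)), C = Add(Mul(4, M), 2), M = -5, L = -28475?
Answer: Rational(-3868268, 67) ≈ -57735.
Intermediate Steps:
C = -18 (C = Add(Mul(4, -5), 2) = Add(-20, 2) = -18)
Function('F')(n, Z) = Add(-1, Mul(Rational(-6, 5), Z)) (Function('F')(n, Z) = Mul(Rational(-1, 5), Add(Mul(5, Z), Add(Z, Mul(-1, -5)))) = Mul(Rational(-1, 5), Add(Mul(5, Z), Add(Z, 5))) = Mul(Rational(-1, 5), Add(Mul(5, Z), Add(5, Z))) = Mul(Rational(-1, 5), Add(5, Mul(6, Z))) = Add(-1, Mul(Rational(-6, 5), Z)))
Function('f')(V) = Add(3, Mul(-18, Pow(V, -1)))
Add(Add(-29262, L), Function('f')(Function('F')(3, -12))) = Add(Add(-29262, -28475), Add(3, Mul(-18, Pow(Add(-1, Mul(Rational(-6, 5), -12)), -1)))) = Add(-57737, Add(3, Mul(-18, Pow(Add(-1, Rational(72, 5)), -1)))) = Add(-57737, Add(3, Mul(-18, Pow(Rational(67, 5), -1)))) = Add(-57737, Add(3, Mul(-18, Rational(5, 67)))) = Add(-57737, Add(3, Rational(-90, 67))) = Add(-57737, Rational(111, 67)) = Rational(-3868268, 67)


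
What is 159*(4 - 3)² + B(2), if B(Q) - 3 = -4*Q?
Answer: 154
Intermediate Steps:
B(Q) = 3 - 4*Q
159*(4 - 3)² + B(2) = 159*(4 - 3)² + (3 - 4*2) = 159*1² + (3 - 8) = 159*1 - 5 = 159 - 5 = 154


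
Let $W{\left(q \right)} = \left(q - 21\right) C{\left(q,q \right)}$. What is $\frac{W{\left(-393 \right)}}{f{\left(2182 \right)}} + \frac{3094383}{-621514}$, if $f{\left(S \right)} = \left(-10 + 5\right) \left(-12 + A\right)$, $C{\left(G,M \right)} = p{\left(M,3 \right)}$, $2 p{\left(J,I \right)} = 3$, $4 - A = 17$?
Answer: $- \frac{772758069}{77689250} \approx -9.9468$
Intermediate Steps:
$A = -13$ ($A = 4 - 17 = -13$)
$p{\left(J,I \right)} = \frac{3}{2}$ ($p{\left(J,I \right)} = \frac{1}{2} \cdot 3 = \frac{3}{2}$)
$C{\left(G,M \right)} = \frac{3}{2}$
$W{\left(q \right)} = - \frac{63}{2} + \frac{3 q}{2}$ ($W{\left(q \right)} = \left(q - 21\right) \frac{3}{2} = \left(-21 + q\right) \frac{3}{2} = - \frac{63}{2} + \frac{3 q}{2}$)
$f{\left(S \right)} = 125$ ($f{\left(S \right)} = \left(-10 + 5\right) \left(-12 - 13\right) = \left(-5\right) \left(-25\right) = 125$)
$\frac{W{\left(-393 \right)}}{f{\left(2182 \right)}} + \frac{3094383}{-621514} = \frac{- \frac{63}{2} + \frac{3}{2} \left(-393\right)}{125} + \frac{3094383}{-621514} = \left(- \frac{63}{2} - \frac{1179}{2}\right) \frac{1}{125} + 3094383 \left(- \frac{1}{621514}\right) = \left(-621\right) \frac{1}{125} - \frac{3094383}{621514} = - \frac{621}{125} - \frac{3094383}{621514} = - \frac{772758069}{77689250}$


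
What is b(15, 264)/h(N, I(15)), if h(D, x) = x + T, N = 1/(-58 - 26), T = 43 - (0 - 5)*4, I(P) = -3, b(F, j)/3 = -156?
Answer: -39/5 ≈ -7.8000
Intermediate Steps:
b(F, j) = -468 (b(F, j) = 3*(-156) = -468)
T = 63 (T = 43 - (-5)*4 = 43 - 1*(-20) = 43 + 20 = 63)
N = -1/84 (N = 1/(-84) = -1/84 ≈ -0.011905)
h(D, x) = 63 + x (h(D, x) = x + 63 = 63 + x)
b(15, 264)/h(N, I(15)) = -468/(63 - 3) = -468/60 = -468*1/60 = -39/5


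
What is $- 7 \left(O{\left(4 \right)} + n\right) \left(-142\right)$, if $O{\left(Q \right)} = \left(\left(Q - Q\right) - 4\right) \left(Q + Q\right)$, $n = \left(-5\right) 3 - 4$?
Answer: $-50694$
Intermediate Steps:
$n = -19$ ($n = -15 - 4 = -19$)
$O{\left(Q \right)} = - 8 Q$ ($O{\left(Q \right)} = \left(0 - 4\right) 2 Q = - 4 \cdot 2 Q = - 8 Q$)
$- 7 \left(O{\left(4 \right)} + n\right) \left(-142\right) = - 7 \left(\left(-8\right) 4 - 19\right) \left(-142\right) = - 7 \left(-32 - 19\right) \left(-142\right) = \left(-7\right) \left(-51\right) \left(-142\right) = 357 \left(-142\right) = -50694$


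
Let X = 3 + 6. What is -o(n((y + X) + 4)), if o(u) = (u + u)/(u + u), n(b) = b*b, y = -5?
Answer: -1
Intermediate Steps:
X = 9
n(b) = b²
o(u) = 1 (o(u) = (2*u)/((2*u)) = (2*u)*(1/(2*u)) = 1)
-o(n((y + X) + 4)) = -1*1 = -1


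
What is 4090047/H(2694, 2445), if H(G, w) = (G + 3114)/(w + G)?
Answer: 7006250511/1936 ≈ 3.6189e+6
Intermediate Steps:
H(G, w) = (3114 + G)/(G + w)
4090047/H(2694, 2445) = 4090047/(((3114 + 2694)/(2694 + 2445))) = 4090047/((5808/5139)) = 4090047/(((1/5139)*5808)) = 4090047/(1936/1713) = 4090047*(1713/1936) = 7006250511/1936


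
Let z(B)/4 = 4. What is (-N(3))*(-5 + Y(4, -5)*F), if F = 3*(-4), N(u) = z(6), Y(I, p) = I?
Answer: 848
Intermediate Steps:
z(B) = 16 (z(B) = 4*4 = 16)
N(u) = 16
F = -12
(-N(3))*(-5 + Y(4, -5)*F) = (-1*16)*(-5 + 4*(-12)) = -16*(-5 - 48) = -16*(-53) = 848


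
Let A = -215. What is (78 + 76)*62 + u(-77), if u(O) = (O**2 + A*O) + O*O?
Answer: 37961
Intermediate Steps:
u(O) = -215*O + 2*O**2 (u(O) = (O**2 - 215*O) + O*O = (O**2 - 215*O) + O**2 = -215*O + 2*O**2)
(78 + 76)*62 + u(-77) = (78 + 76)*62 - 77*(-215 + 2*(-77)) = 154*62 - 77*(-215 - 154) = 9548 - 77*(-369) = 9548 + 28413 = 37961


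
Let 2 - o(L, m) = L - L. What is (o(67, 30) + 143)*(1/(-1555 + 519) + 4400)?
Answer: 660967855/1036 ≈ 6.3800e+5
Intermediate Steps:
o(L, m) = 2 (o(L, m) = 2 - (L - L) = 2 - 1*0 = 2 + 0 = 2)
(o(67, 30) + 143)*(1/(-1555 + 519) + 4400) = (2 + 143)*(1/(-1555 + 519) + 4400) = 145*(1/(-1036) + 4400) = 145*(-1/1036 + 4400) = 145*(4558399/1036) = 660967855/1036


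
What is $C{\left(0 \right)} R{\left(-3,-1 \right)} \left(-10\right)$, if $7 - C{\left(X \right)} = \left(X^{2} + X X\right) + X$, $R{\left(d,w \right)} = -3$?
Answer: $210$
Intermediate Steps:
$C{\left(X \right)} = 7 - X - 2 X^{2}$ ($C{\left(X \right)} = 7 - \left(\left(X^{2} + X X\right) + X\right) = 7 - \left(\left(X^{2} + X^{2}\right) + X\right) = 7 - \left(2 X^{2} + X\right) = 7 - \left(X + 2 X^{2}\right) = 7 - X - 2 X^{2}$)
$C{\left(0 \right)} R{\left(-3,-1 \right)} \left(-10\right) = \left(7 - 0 - 2 \cdot 0^{2}\right) \left(-3\right) \left(-10\right) = \left(7 + 0 - 0\right) \left(-3\right) \left(-10\right) = \left(7 + 0 + 0\right) \left(-3\right) \left(-10\right) = 7 \left(-3\right) \left(-10\right) = \left(-21\right) \left(-10\right) = 210$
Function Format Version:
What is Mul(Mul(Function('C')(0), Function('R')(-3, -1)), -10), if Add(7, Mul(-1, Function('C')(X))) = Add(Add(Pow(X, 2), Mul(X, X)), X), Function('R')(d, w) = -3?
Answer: 210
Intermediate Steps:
Function('C')(X) = Add(7, Mul(-1, X), Mul(-2, Pow(X, 2))) (Function('C')(X) = Add(7, Mul(-1, Add(Add(Pow(X, 2), Mul(X, X)), X))) = Add(7, Mul(-1, Add(Add(Pow(X, 2), Pow(X, 2)), X))) = Add(7, Mul(-1, Add(Mul(2, Pow(X, 2)), X))) = Add(7, Mul(-1, Add(X, Mul(2, Pow(X, 2))))) = Add(7, Add(Mul(-1, X), Mul(-2, Pow(X, 2)))) = Add(7, Mul(-1, X), Mul(-2, Pow(X, 2))))
Mul(Mul(Function('C')(0), Function('R')(-3, -1)), -10) = Mul(Mul(Add(7, Mul(-1, 0), Mul(-2, Pow(0, 2))), -3), -10) = Mul(Mul(Add(7, 0, Mul(-2, 0)), -3), -10) = Mul(Mul(Add(7, 0, 0), -3), -10) = Mul(Mul(7, -3), -10) = Mul(-21, -10) = 210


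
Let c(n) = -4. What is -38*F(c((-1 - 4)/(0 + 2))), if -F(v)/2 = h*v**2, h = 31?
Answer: 37696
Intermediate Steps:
F(v) = -62*v**2
-38*F(c((-1 - 4)/(0 + 2))) = -(-2356)*(-4)**2 = -(-2356)*16 = -38*(-992) = 37696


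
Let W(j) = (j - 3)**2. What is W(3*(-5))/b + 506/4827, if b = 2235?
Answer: 898286/3596115 ≈ 0.24979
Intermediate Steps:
W(j) = (-3 + j)**2
W(3*(-5))/b + 506/4827 = (-3 + 3*(-5))**2/2235 + 506/4827 = (-3 - 15)**2*(1/2235) + 506*(1/4827) = (-18)**2*(1/2235) + 506/4827 = 324*(1/2235) + 506/4827 = 108/745 + 506/4827 = 898286/3596115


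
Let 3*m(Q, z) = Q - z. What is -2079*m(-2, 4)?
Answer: 4158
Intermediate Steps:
m(Q, z) = -z/3 + Q/3 (m(Q, z) = (Q - z)/3 = -z/3 + Q/3)
-2079*m(-2, 4) = -2079*(-⅓*4 + (⅓)*(-2)) = -2079*(-4/3 - ⅔) = -2079*(-2) = 4158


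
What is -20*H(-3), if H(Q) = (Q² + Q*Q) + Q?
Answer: -300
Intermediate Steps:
H(Q) = Q + 2*Q² (H(Q) = (Q² + Q²) + Q = 2*Q² + Q = Q + 2*Q²)
-20*H(-3) = -(-60)*(1 + 2*(-3)) = -(-60)*(1 - 6) = -(-60)*(-5) = -20*15 = -300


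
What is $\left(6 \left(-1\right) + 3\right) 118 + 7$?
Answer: $-347$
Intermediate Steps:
$\left(6 \left(-1\right) + 3\right) 118 + 7 = \left(-6 + 3\right) 118 + 7 = \left(-3\right) 118 + 7 = -354 + 7 = -347$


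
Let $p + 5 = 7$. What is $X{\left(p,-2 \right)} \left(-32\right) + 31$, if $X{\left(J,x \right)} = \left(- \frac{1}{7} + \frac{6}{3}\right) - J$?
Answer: $\frac{249}{7} \approx 35.571$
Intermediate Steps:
$p = 2$ ($p = -5 + 7 = 2$)
$X{\left(J,x \right)} = \frac{13}{7} - J$ ($X{\left(J,x \right)} = \left(\left(-1\right) \frac{1}{7} + 6 \cdot \frac{1}{3}\right) - J = \left(- \frac{1}{7} + 2\right) - J = \frac{13}{7} - J$)
$X{\left(p,-2 \right)} \left(-32\right) + 31 = \left(\frac{13}{7} - 2\right) \left(-32\right) + 31 = \left(- \frac{1}{7}\right) \left(-32\right) + 31 = \frac{32}{7} + 31 = \frac{249}{7}$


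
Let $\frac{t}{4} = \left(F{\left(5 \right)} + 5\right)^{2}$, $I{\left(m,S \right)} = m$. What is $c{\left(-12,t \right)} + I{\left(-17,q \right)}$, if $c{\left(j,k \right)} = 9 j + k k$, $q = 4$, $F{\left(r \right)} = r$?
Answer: $159875$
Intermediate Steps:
$t = 400$ ($t = 4 \left(5 + 5\right)^{2} = 4 \cdot 10^{2} = 4 \cdot 100 = 400$)
$c{\left(j,k \right)} = k^{2} + 9 j$ ($c{\left(j,k \right)} = 9 j + k^{2} = k^{2} + 9 j$)
$c{\left(-12,t \right)} + I{\left(-17,q \right)} = \left(400^{2} + 9 \left(-12\right)\right) - 17 = \left(160000 - 108\right) - 17 = 159892 - 17 = 159875$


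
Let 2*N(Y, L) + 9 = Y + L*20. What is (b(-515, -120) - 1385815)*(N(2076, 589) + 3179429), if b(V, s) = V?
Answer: -4417336061325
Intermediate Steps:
N(Y, L) = -9/2 + Y/2 + 10*L (N(Y, L) = -9/2 + (Y + L*20)/2 = -9/2 + (Y + 20*L)/2 = -9/2 + (Y/2 + 10*L) = -9/2 + Y/2 + 10*L)
(b(-515, -120) - 1385815)*(N(2076, 589) + 3179429) = (-515 - 1385815)*((-9/2 + (½)*2076 + 10*589) + 3179429) = -1386330*((-9/2 + 1038 + 5890) + 3179429) = -1386330*(13847/2 + 3179429) = -1386330*6372705/2 = -4417336061325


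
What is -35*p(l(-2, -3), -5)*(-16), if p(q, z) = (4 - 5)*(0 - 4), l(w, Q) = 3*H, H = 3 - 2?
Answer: 2240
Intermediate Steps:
H = 1
l(w, Q) = 3 (l(w, Q) = 3*1 = 3)
p(q, z) = 4 (p(q, z) = -1*(-4) = 4)
-35*p(l(-2, -3), -5)*(-16) = -35*4*(-16) = -140*(-16) = 2240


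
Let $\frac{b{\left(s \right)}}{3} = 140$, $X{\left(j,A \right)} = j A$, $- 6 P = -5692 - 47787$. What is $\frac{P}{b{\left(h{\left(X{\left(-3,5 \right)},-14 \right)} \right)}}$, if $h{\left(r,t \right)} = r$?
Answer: $\frac{53479}{2520} \approx 21.222$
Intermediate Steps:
$P = \frac{53479}{6}$ ($P = - \frac{-5692 - 47787}{6} = \left(- \frac{1}{6}\right) \left(-53479\right) = \frac{53479}{6} \approx 8913.2$)
$X{\left(j,A \right)} = A j$
$b{\left(s \right)} = 420$ ($b{\left(s \right)} = 3 \cdot 140 = 420$)
$\frac{P}{b{\left(h{\left(X{\left(-3,5 \right)},-14 \right)} \right)}} = \frac{53479}{6 \cdot 420} = \frac{53479}{6} \cdot \frac{1}{420} = \frac{53479}{2520}$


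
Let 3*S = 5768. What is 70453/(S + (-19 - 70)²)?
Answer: 211359/29531 ≈ 7.1572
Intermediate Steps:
S = 5768/3 (S = (⅓)*5768 = 5768/3 ≈ 1922.7)
70453/(S + (-19 - 70)²) = 70453/(5768/3 + (-19 - 70)²) = 70453/(5768/3 + (-89)²) = 70453/(5768/3 + 7921) = 70453/(29531/3) = 70453*(3/29531) = 211359/29531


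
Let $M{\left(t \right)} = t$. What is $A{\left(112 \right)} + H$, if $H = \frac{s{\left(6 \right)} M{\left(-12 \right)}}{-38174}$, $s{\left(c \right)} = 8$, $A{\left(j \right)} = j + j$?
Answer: $\frac{4275536}{19087} \approx 224.0$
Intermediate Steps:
$A{\left(j \right)} = 2 j$
$H = \frac{48}{19087}$ ($H = \frac{8 \left(-12\right)}{-38174} = \left(-96\right) \left(- \frac{1}{38174}\right) = \frac{48}{19087} \approx 0.0025148$)
$A{\left(112 \right)} + H = 2 \cdot 112 + \frac{48}{19087} = 224 + \frac{48}{19087} = \frac{4275536}{19087}$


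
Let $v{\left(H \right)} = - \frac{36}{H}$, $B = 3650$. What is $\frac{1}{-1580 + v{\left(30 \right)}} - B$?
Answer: $- \frac{28856905}{7906} \approx -3650.0$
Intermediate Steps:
$\frac{1}{-1580 + v{\left(30 \right)}} - B = \frac{1}{-1580 - \frac{36}{30}} - 3650 = \frac{1}{-1580 - \frac{6}{5}} - 3650 = \frac{1}{- \frac{7906}{5}} - 3650 = - \frac{5}{7906} - 3650 = - \frac{28856905}{7906}$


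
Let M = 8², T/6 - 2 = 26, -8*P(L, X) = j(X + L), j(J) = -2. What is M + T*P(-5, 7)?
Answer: 106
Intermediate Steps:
P(L, X) = ¼ (P(L, X) = -⅛*(-2) = ¼)
T = 168 (T = 12 + 6*26 = 12 + 156 = 168)
M = 64
M + T*P(-5, 7) = 64 + 168*(¼) = 64 + 42 = 106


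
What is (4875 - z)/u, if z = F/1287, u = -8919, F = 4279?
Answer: -569986/1043523 ≈ -0.54621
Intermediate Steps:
z = 389/117 (z = 4279/1287 = 4279*(1/1287) = 389/117 ≈ 3.3248)
(4875 - z)/u = (4875 - 1*389/117)/(-8919) = (4875 - 389/117)*(-1/8919) = (569986/117)*(-1/8919) = -569986/1043523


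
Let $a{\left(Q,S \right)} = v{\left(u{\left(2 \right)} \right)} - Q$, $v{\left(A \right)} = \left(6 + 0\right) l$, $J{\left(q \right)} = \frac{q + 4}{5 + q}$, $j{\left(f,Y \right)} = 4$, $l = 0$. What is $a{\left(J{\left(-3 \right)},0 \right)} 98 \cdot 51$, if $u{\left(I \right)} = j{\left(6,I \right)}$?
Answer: $-2499$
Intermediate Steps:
$u{\left(I \right)} = 4$
$J{\left(q \right)} = \frac{4 + q}{5 + q}$
$v{\left(A \right)} = 0$ ($v{\left(A \right)} = \left(6 + 0\right) 0 = 6 \cdot 0 = 0$)
$a{\left(Q,S \right)} = - Q$ ($a{\left(Q,S \right)} = 0 - Q = - Q$)
$a{\left(J{\left(-3 \right)},0 \right)} 98 \cdot 51 = - \frac{4 - 3}{5 - 3} \cdot 98 \cdot 51 = - \frac{1}{2} \cdot 98 \cdot 51 = \left(-1\right) \frac{1}{2} \cdot 98 \cdot 51 = \left(- \frac{1}{2}\right) 98 \cdot 51 = \left(-49\right) 51 = -2499$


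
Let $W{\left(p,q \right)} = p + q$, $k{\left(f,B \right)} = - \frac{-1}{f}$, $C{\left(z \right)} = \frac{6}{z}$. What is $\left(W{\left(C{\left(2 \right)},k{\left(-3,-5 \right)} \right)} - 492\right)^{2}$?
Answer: $\frac{2155024}{9} \approx 2.3945 \cdot 10^{5}$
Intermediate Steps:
$k{\left(f,B \right)} = \frac{1}{f}$
$\left(W{\left(C{\left(2 \right)},k{\left(-3,-5 \right)} \right)} - 492\right)^{2} = \left(\left(\frac{6}{2} + \frac{1}{-3}\right) - 492\right)^{2} = \left(\left(6 \cdot \frac{1}{2} - \frac{1}{3}\right) - 492\right)^{2} = \left(\left(3 - \frac{1}{3}\right) - 492\right)^{2} = \left(\frac{8}{3} - 492\right)^{2} = \left(- \frac{1468}{3}\right)^{2} = \frac{2155024}{9}$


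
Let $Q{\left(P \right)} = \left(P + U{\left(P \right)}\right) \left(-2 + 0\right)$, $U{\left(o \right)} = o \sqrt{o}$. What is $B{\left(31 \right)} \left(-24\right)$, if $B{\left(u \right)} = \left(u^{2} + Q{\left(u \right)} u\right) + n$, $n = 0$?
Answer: $23064 + 46128 \sqrt{31} \approx 2.7989 \cdot 10^{5}$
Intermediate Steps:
$U{\left(o \right)} = o^{\frac{3}{2}}$
$Q{\left(P \right)} = - 2 P - 2 P^{\frac{3}{2}}$ ($Q{\left(P \right)} = \left(P + P^{\frac{3}{2}}\right) \left(-2 + 0\right) = \left(P + P^{\frac{3}{2}}\right) \left(-2\right) = - 2 P - 2 P^{\frac{3}{2}}$)
$B{\left(u \right)} = u^{2} + u \left(- 2 u - 2 u^{\frac{3}{2}}\right)$ ($B{\left(u \right)} = \left(u^{2} + \left(- 2 u - 2 u^{\frac{3}{2}}\right) u\right) + 0 = \left(u^{2} + u \left(- 2 u - 2 u^{\frac{3}{2}}\right)\right) + 0 = u^{2} + u \left(- 2 u - 2 u^{\frac{3}{2}}\right)$)
$B{\left(31 \right)} \left(-24\right) = 31 \left(\left(-1\right) 31 - 2 \cdot 31^{\frac{3}{2}}\right) \left(-24\right) = 31 \left(-31 - 2 \cdot 31 \sqrt{31}\right) \left(-24\right) = 31 \left(-31 - 62 \sqrt{31}\right) \left(-24\right) = \left(-961 - 1922 \sqrt{31}\right) \left(-24\right) = 23064 + 46128 \sqrt{31}$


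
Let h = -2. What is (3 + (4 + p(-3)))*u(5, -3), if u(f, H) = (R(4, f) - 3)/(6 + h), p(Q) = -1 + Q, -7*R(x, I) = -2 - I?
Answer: -3/2 ≈ -1.5000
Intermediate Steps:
R(x, I) = 2/7 + I/7 (R(x, I) = -(-2 - I)/7 = 2/7 + I/7)
u(f, H) = -19/28 + f/28 (u(f, H) = ((2/7 + f/7) - 3)/(6 - 2) = (-19/7 + f/7)/4 = (-19/7 + f/7)*(1/4) = -19/28 + f/28)
(3 + (4 + p(-3)))*u(5, -3) = (3 + (4 + (-1 - 3)))*(-19/28 + (1/28)*5) = (3 + (4 - 4))*(-19/28 + 5/28) = (3 + 0)*(-1/2) = 3*(-1/2) = -3/2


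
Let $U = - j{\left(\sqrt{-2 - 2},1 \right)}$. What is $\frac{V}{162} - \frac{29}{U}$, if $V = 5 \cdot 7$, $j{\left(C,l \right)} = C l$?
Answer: $\frac{35}{162} - \frac{29 i}{2} \approx 0.21605 - 14.5 i$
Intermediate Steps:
$U = - 2 i$ ($U = - \sqrt{-2 - 2} \cdot 1 = - \sqrt{-4} \cdot 1 = - 2 i 1 = - 2 i \approx - 2.0 i$)
$V = 35$
$\frac{V}{162} - \frac{29}{U} = \frac{35}{162} - \frac{29}{\left(-2\right) i} = 35 \cdot \frac{1}{162} - 29 \frac{i}{2} = \frac{35}{162} - \frac{29 i}{2}$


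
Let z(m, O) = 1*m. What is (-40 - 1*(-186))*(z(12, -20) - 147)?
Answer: -19710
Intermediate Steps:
z(m, O) = m
(-40 - 1*(-186))*(z(12, -20) - 147) = (-40 - 1*(-186))*(12 - 147) = (-40 + 186)*(-135) = 146*(-135) = -19710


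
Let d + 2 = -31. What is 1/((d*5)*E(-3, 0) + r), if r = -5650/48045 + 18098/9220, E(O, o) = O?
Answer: 44297490/22009000091 ≈ 0.0020127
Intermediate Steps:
d = -33 (d = -2 - 31 = -33)
r = 81742541/44297490 (r = -5650*1/48045 + 18098*(1/9220) = -1130/9609 + 9049/4610 = 81742541/44297490 ≈ 1.8453)
1/((d*5)*E(-3, 0) + r) = 1/(-33*5*(-3) + 81742541/44297490) = 1/(-165*(-3) + 81742541/44297490) = 1/(495 + 81742541/44297490) = 1/(22009000091/44297490) = 44297490/22009000091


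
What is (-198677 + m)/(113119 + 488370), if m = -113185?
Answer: -311862/601489 ≈ -0.51848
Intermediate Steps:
(-198677 + m)/(113119 + 488370) = (-198677 - 113185)/(113119 + 488370) = -311862/601489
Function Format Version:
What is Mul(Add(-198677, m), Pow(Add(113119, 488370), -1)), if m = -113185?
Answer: Rational(-311862, 601489) ≈ -0.51848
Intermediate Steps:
Mul(Add(-198677, m), Pow(Add(113119, 488370), -1)) = Mul(Add(-198677, -113185), Pow(Add(113119, 488370), -1)) = Mul(-311862, Pow(601489, -1)) = Mul(-311862, Rational(1, 601489)) = Rational(-311862, 601489)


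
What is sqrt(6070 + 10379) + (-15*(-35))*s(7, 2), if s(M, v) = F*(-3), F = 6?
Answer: -9450 + sqrt(16449) ≈ -9321.8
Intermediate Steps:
s(M, v) = -18 (s(M, v) = 6*(-3) = -18)
sqrt(6070 + 10379) + (-15*(-35))*s(7, 2) = sqrt(6070 + 10379) - 15*(-35)*(-18) = sqrt(16449) + 525*(-18) = sqrt(16449) - 9450 = -9450 + sqrt(16449)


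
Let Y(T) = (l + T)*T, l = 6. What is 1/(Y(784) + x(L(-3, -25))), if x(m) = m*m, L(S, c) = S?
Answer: 1/619369 ≈ 1.6145e-6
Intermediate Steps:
Y(T) = T*(6 + T) (Y(T) = (6 + T)*T = T*(6 + T))
x(m) = m²
1/(Y(784) + x(L(-3, -25))) = 1/(784*(6 + 784) + (-3)²) = 1/(784*790 + 9) = 1/(619360 + 9) = 1/619369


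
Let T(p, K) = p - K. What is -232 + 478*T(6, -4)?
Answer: 4548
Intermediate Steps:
-232 + 478*T(6, -4) = -232 + 478*(6 - 1*(-4)) = -232 + 478*(6 + 4) = -232 + 478*10 = -232 + 4780 = 4548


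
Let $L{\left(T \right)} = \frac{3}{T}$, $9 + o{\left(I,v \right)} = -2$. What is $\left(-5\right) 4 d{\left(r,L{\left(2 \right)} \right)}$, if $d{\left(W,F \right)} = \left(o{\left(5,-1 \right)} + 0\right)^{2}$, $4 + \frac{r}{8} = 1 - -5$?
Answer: $-2420$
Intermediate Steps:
$o{\left(I,v \right)} = -11$ ($o{\left(I,v \right)} = -9 - 2 = -11$)
$r = 16$ ($r = -32 + 8 \left(1 - -5\right) = -32 + 8 \left(1 + 5\right) = -32 + 8 \cdot 6 = -32 + 48 = 16$)
$d{\left(W,F \right)} = 121$ ($d{\left(W,F \right)} = \left(-11 + 0\right)^{2} = \left(-11\right)^{2} = 121$)
$\left(-5\right) 4 d{\left(r,L{\left(2 \right)} \right)} = \left(-5\right) 4 \cdot 121 = \left(-20\right) 121 = -2420$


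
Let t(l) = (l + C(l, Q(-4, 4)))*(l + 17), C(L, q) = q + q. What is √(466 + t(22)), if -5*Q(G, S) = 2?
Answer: 8*√505/5 ≈ 35.956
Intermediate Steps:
Q(G, S) = -⅖ (Q(G, S) = -⅕*2 = -⅖)
C(L, q) = 2*q
t(l) = (17 + l)*(-⅘ + l) (t(l) = (l + 2*(-⅖))*(l + 17) = (l - ⅘)*(17 + l) = (-⅘ + l)*(17 + l) = (17 + l)*(-⅘ + l))
√(466 + t(22)) = √(466 + (-68/5 + 22² + (81/5)*22)) = √(466 + (-68/5 + 484 + 1782/5)) = √(466 + 4134/5) = √(6464/5) = 8*√505/5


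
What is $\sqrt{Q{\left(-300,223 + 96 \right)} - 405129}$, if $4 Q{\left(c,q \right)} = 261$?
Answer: $\frac{i \sqrt{1620255}}{2} \approx 636.45 i$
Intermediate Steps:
$Q{\left(c,q \right)} = \frac{261}{4}$ ($Q{\left(c,q \right)} = \frac{1}{4} \cdot 261 = \frac{261}{4}$)
$\sqrt{Q{\left(-300,223 + 96 \right)} - 405129} = \sqrt{\frac{261}{4} - 405129} = \sqrt{- \frac{1620255}{4}} = \frac{i \sqrt{1620255}}{2}$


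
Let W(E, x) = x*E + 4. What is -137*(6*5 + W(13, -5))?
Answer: 4247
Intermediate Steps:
W(E, x) = 4 + E*x (W(E, x) = E*x + 4 = 4 + E*x)
-137*(6*5 + W(13, -5)) = -137*(6*5 + (4 + 13*(-5))) = -137*(30 + (4 - 65)) = -137*(30 - 61) = -137*(-31) = 4247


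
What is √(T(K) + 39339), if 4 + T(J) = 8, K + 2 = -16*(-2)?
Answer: √39343 ≈ 198.35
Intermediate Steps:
K = 30 (K = -2 - 16*(-2) = -2 + 32 = 30)
T(J) = 4 (T(J) = -4 + 8 = 4)
√(T(K) + 39339) = √(4 + 39339) = √39343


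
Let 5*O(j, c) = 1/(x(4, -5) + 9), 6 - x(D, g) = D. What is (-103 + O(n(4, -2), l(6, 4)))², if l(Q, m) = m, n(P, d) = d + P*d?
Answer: 32080896/3025 ≈ 10605.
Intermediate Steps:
x(D, g) = 6 - D
O(j, c) = 1/55 (O(j, c) = 1/(5*((6 - 1*4) + 9)) = 1/(5*((6 - 4) + 9)) = 1/(5*(2 + 9)) = (⅕)/11 = (⅕)*(1/11) = 1/55)
(-103 + O(n(4, -2), l(6, 4)))² = (-103 + 1/55)² = (-5664/55)² = 32080896/3025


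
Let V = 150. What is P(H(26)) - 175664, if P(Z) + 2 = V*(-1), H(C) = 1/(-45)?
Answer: -175816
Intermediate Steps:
H(C) = -1/45
P(Z) = -152 (P(Z) = -2 + 150*(-1) = -2 - 150 = -152)
P(H(26)) - 175664 = -152 - 175664 = -175816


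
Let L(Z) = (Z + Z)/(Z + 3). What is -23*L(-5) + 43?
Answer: -72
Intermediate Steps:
L(Z) = 2*Z/(3 + Z) (L(Z) = (2*Z)/(3 + Z) = 2*Z/(3 + Z))
-23*L(-5) + 43 = -46*(-5)/(3 - 5) + 43 = -46*(-5)/(-2) + 43 = -46*(-5)*(-1)/2 + 43 = -23*5 + 43 = -115 + 43 = -72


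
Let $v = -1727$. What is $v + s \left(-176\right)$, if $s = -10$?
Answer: $33$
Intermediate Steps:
$v + s \left(-176\right) = -1727 - -1760 = -1727 + 1760 = 33$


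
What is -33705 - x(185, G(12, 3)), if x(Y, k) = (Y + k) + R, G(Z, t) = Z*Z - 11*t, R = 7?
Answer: -34008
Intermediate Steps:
G(Z, t) = Z² - 11*t
x(Y, k) = 7 + Y + k (x(Y, k) = (Y + k) + 7 = 7 + Y + k)
-33705 - x(185, G(12, 3)) = -33705 - (7 + 185 + (12² - 11*3)) = -33705 - (7 + 185 + (144 - 33)) = -33705 - (7 + 185 + 111) = -33705 - 1*303 = -33705 - 303 = -34008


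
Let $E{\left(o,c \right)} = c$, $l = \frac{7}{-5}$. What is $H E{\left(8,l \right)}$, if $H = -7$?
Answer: $\frac{49}{5} \approx 9.8$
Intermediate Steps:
$l = - \frac{7}{5}$ ($l = 7 \left(- \frac{1}{5}\right) = - \frac{7}{5} \approx -1.4$)
$H E{\left(8,l \right)} = \left(-7\right) \left(- \frac{7}{5}\right) = \frac{49}{5}$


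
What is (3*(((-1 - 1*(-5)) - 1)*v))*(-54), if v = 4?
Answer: -1944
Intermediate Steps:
(3*(((-1 - 1*(-5)) - 1)*v))*(-54) = (3*(((-1 - 1*(-5)) - 1)*4))*(-54) = (3*(((-1 + 5) - 1)*4))*(-54) = (3*((4 - 1)*4))*(-54) = (3*(3*4))*(-54) = (3*12)*(-54) = 36*(-54) = -1944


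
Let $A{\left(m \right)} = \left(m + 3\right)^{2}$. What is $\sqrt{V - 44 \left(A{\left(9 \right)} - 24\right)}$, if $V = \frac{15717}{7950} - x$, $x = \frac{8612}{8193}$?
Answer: $\frac{i \sqrt{99539490146604234}}{4342290} \approx 72.657 i$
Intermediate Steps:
$x = \frac{8612}{8193}$ ($x = 8612 \cdot \frac{1}{8193} = \frac{8612}{8193} \approx 1.0511$)
$A{\left(m \right)} = \left(3 + m\right)^{2}$
$V = \frac{20101327}{21711450}$ ($V = \frac{15717}{7950} - \frac{8612}{8193} = 15717 \cdot \frac{1}{7950} - \frac{8612}{8193} = \frac{5239}{2650} - \frac{8612}{8193} = \frac{20101327}{21711450} \approx 0.92584$)
$\sqrt{V - 44 \left(A{\left(9 \right)} - 24\right)} = \sqrt{\frac{20101327}{21711450} - 44 \left(\left(3 + 9\right)^{2} - 24\right)} = \sqrt{\frac{20101327}{21711450} - 44 \left(12^{2} - 24\right)} = \sqrt{\frac{20101327}{21711450} - 44 \left(144 - 24\right)} = \sqrt{\frac{20101327}{21711450} - 5280} = \sqrt{- \frac{114616354673}{21711450}} = \frac{i \sqrt{99539490146604234}}{4342290}$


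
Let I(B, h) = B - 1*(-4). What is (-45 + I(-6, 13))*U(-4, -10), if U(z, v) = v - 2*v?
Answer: -470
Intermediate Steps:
U(z, v) = -v
I(B, h) = 4 + B (I(B, h) = B + 4 = 4 + B)
(-45 + I(-6, 13))*U(-4, -10) = (-45 + (4 - 6))*(-1*(-10)) = (-45 - 2)*10 = -47*10 = -470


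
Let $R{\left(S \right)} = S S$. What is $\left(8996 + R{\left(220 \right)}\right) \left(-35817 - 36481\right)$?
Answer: $-4149616008$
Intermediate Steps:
$R{\left(S \right)} = S^{2}$
$\left(8996 + R{\left(220 \right)}\right) \left(-35817 - 36481\right) = \left(8996 + 220^{2}\right) \left(-35817 - 36481\right) = \left(8996 + 48400\right) \left(-72298\right) = 57396 \left(-72298\right) = -4149616008$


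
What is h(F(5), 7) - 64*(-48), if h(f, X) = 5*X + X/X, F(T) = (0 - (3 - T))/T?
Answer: 3108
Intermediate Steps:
F(T) = (-3 + T)/T (F(T) = (0 + (-3 + T))/T = (-3 + T)/T)
h(f, X) = 1 + 5*X (h(f, X) = 5*X + 1 = 1 + 5*X)
h(F(5), 7) - 64*(-48) = (1 + 5*7) - 64*(-48) = (1 + 35) + 3072 = 36 + 3072 = 3108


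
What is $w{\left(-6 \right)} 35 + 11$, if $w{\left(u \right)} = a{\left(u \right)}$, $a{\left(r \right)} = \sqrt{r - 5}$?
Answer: $11 + 35 i \sqrt{11} \approx 11.0 + 116.08 i$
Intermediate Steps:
$a{\left(r \right)} = \sqrt{-5 + r}$
$w{\left(u \right)} = \sqrt{-5 + u}$
$w{\left(-6 \right)} 35 + 11 = \sqrt{-5 - 6} \cdot 35 + 11 = \sqrt{-11} \cdot 35 + 11 = i \sqrt{11} \cdot 35 + 11 = 35 i \sqrt{11} + 11 = 11 + 35 i \sqrt{11}$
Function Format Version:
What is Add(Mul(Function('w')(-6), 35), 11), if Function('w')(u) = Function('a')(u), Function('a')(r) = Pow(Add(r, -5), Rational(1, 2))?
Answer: Add(11, Mul(35, I, Pow(11, Rational(1, 2)))) ≈ Add(11.000, Mul(116.08, I))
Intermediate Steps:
Function('a')(r) = Pow(Add(-5, r), Rational(1, 2))
Function('w')(u) = Pow(Add(-5, u), Rational(1, 2))
Add(Mul(Function('w')(-6), 35), 11) = Add(Mul(Pow(Add(-5, -6), Rational(1, 2)), 35), 11) = Add(Mul(Pow(-11, Rational(1, 2)), 35), 11) = Add(Mul(Mul(I, Pow(11, Rational(1, 2))), 35), 11) = Add(Mul(35, I, Pow(11, Rational(1, 2))), 11) = Add(11, Mul(35, I, Pow(11, Rational(1, 2))))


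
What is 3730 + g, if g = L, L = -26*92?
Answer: 1338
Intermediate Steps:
L = -2392
g = -2392
3730 + g = 3730 - 2392 = 1338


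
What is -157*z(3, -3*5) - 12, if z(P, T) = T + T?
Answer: 4698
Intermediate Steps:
z(P, T) = 2*T
-157*z(3, -3*5) - 12 = -314*(-3*5) - 12 = -314*(-15) - 12 = -157*(-30) - 12 = 4710 - 12 = 4698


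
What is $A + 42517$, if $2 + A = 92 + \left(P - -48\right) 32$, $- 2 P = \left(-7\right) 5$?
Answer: $44703$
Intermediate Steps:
$P = \frac{35}{2}$ ($P = - \frac{\left(-7\right) 5}{2} = \left(- \frac{1}{2}\right) \left(-35\right) = \frac{35}{2} \approx 17.5$)
$A = 2186$ ($A = -2 + \left(92 + \left(\frac{35}{2} - -48\right) 32\right) = -2 + \left(92 + \left(\frac{35}{2} + 48\right) 32\right) = -2 + \left(92 + \frac{131}{2} \cdot 32\right) = -2 + \left(92 + 2096\right) = -2 + 2188 = 2186$)
$A + 42517 = 2186 + 42517 = 44703$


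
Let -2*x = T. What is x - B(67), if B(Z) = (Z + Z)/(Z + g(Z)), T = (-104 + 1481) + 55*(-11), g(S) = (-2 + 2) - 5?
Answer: -12033/31 ≈ -388.16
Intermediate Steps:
g(S) = -5 (g(S) = 0 - 5 = -5)
T = 772 (T = 1377 - 605 = 772)
x = -386 (x = -½*772 = -386)
B(Z) = 2*Z/(-5 + Z) (B(Z) = (Z + Z)/(Z - 5) = (2*Z)/(-5 + Z) = 2*Z/(-5 + Z))
x - B(67) = -386 - 2*67/(-5 + 67) = -386 - 2*67/62 = -386 - 1*67/31 = -386 - 67/31 = -12033/31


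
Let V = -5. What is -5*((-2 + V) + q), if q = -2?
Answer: 45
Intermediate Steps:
-5*((-2 + V) + q) = -5*((-2 - 5) - 2) = -5*(-7 - 2) = -5*(-9) = 45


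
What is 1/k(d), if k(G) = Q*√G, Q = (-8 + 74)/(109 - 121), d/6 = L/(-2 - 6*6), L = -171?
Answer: -2*√3/99 ≈ -0.034991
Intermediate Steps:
d = 27 (d = 6*(-171/(-2 - 6*6)) = 6*(-171/(-2 - 36)) = 6*(-171/(-38)) = 6*(-171*(-1/38)) = 6*(9/2) = 27)
Q = -11/2 (Q = 66/(-12) = 66*(-1/12) = -11/2 ≈ -5.5000)
k(G) = -11*√G/2
1/k(d) = 1/(-33*√3/2) = -2*√3/99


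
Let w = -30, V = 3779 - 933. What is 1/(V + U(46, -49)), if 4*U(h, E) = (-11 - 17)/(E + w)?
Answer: 79/224841 ≈ 0.00035136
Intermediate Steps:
V = 2846
U(h, E) = -7/(-30 + E) (U(h, E) = ((-11 - 17)/(E - 30))/4 = (-28/(-30 + E))/4 = -7/(-30 + E))
1/(V + U(46, -49)) = 1/(2846 - 7/(-30 - 49)) = 1/(2846 - 7/(-79)) = 1/(2846 - 7*(-1/79)) = 1/(2846 + 7/79) = 1/(224841/79) = 79/224841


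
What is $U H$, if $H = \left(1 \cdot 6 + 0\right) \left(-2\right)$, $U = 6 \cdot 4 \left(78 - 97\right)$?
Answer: $5472$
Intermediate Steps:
$U = -456$ ($U = 24 \left(78 - 97\right) = 24 \left(-19\right) = -456$)
$H = -12$ ($H = \left(6 + 0\right) \left(-2\right) = 6 \left(-2\right) = -12$)
$U H = \left(-456\right) \left(-12\right) = 5472$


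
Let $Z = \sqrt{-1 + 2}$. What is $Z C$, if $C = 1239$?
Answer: $1239$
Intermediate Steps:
$Z = 1$ ($Z = \sqrt{1} = 1$)
$Z C = 1 \cdot 1239 = 1239$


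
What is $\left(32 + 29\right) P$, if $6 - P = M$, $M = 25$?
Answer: $-1159$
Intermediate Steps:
$P = -19$ ($P = 6 - 25 = -19$)
$\left(32 + 29\right) P = \left(32 + 29\right) \left(-19\right) = 61 \left(-19\right) = -1159$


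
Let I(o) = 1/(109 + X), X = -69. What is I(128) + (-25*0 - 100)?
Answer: -3999/40 ≈ -99.975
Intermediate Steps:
I(o) = 1/40 (I(o) = 1/(109 - 69) = 1/40)
I(128) + (-25*0 - 100) = 1/40 + (-25*0 - 100) = 1/40 + (0 - 100) = 1/40 - 100 = -3999/40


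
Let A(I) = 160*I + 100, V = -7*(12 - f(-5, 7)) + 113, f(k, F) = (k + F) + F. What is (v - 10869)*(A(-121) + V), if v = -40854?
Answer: 991426464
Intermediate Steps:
f(k, F) = k + 2*F (f(k, F) = (F + k) + F = k + 2*F)
V = 92 (V = -7*(12 - (-5 + 2*7)) + 113 = -7*(12 - (-5 + 14)) + 113 = -7*(12 - 1*9) + 113 = -7*(12 - 9) + 113 = -7*3 + 113 = -21 + 113 = 92)
A(I) = 100 + 160*I
(v - 10869)*(A(-121) + V) = (-40854 - 10869)*((100 + 160*(-121)) + 92) = -51723*((100 - 19360) + 92) = -51723*(-19260 + 92) = -51723*(-19168) = 991426464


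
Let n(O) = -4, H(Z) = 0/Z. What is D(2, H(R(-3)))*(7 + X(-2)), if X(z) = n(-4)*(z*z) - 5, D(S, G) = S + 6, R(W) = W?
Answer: -112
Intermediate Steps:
H(Z) = 0
D(S, G) = 6 + S
X(z) = -5 - 4*z² (X(z) = -4*z*z - 5 = -4*z² - 5 = -5 - 4*z²)
D(2, H(R(-3)))*(7 + X(-2)) = (6 + 2)*(7 + (-5 - 4*(-2)²)) = 8*(7 + (-5 - 4*4)) = 8*(7 + (-5 - 16)) = 8*(7 - 21) = 8*(-14) = -112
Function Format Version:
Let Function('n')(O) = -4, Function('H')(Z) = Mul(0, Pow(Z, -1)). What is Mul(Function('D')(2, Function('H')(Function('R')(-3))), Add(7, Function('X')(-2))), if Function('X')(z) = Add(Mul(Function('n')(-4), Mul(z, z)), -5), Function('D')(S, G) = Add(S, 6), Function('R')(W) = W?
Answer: -112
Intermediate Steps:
Function('H')(Z) = 0
Function('D')(S, G) = Add(6, S)
Function('X')(z) = Add(-5, Mul(-4, Pow(z, 2))) (Function('X')(z) = Add(Mul(-4, Mul(z, z)), -5) = Add(Mul(-4, Pow(z, 2)), -5) = Add(-5, Mul(-4, Pow(z, 2))))
Mul(Function('D')(2, Function('H')(Function('R')(-3))), Add(7, Function('X')(-2))) = Mul(Add(6, 2), Add(7, Add(-5, Mul(-4, Pow(-2, 2))))) = Mul(8, Add(7, Add(-5, Mul(-4, 4)))) = Mul(8, Add(7, Add(-5, -16))) = Mul(8, Add(7, -21)) = Mul(8, -14) = -112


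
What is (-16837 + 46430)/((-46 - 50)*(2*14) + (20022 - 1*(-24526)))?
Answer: 29593/41860 ≈ 0.70695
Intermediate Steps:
(-16837 + 46430)/((-46 - 50)*(2*14) + (20022 - 1*(-24526))) = 29593/(-96*28 + (20022 + 24526)) = 29593/(-2688 + 44548) = 29593/41860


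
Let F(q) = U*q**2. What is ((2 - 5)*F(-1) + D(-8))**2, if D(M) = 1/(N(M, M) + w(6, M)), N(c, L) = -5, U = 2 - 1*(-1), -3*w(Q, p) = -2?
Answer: 14400/169 ≈ 85.207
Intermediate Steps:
w(Q, p) = 2/3 (w(Q, p) = -1/3*(-2) = 2/3)
U = 3 (U = 2 + 1 = 3)
F(q) = 3*q**2
D(M) = -3/13 (D(M) = 1/(-5 + 2/3) = 1/(-13/3) = -3/13)
((2 - 5)*F(-1) + D(-8))**2 = ((2 - 5)*(3*(-1)**2) - 3/13)**2 = (-9 - 3/13)**2 = (-120/13)**2 = 14400/169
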